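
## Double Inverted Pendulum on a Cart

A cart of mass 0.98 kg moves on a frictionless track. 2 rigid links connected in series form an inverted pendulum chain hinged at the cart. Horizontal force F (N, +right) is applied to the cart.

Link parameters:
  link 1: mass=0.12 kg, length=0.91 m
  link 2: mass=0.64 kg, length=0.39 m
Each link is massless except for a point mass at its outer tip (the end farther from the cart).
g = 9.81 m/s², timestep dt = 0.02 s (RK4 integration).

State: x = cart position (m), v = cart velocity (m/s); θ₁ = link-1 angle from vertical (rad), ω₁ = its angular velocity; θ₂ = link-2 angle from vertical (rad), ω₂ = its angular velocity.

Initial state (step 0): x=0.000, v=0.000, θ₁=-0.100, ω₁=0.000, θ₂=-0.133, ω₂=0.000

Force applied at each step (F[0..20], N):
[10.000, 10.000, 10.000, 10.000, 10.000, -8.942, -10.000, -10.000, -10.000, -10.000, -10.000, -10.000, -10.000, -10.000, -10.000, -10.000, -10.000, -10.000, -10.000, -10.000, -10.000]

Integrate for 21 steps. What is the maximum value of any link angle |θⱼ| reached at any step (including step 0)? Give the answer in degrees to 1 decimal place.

apply F[0]=+10.000 → step 1: x=0.002, v=0.217, θ₁=-0.102, ω₁=-0.227, θ₂=-0.134, ω₂=-0.091
apply F[1]=+10.000 → step 2: x=0.009, v=0.435, θ₁=-0.109, ω₁=-0.458, θ₂=-0.137, ω₂=-0.173
apply F[2]=+10.000 → step 3: x=0.020, v=0.654, θ₁=-0.121, ω₁=-0.698, θ₂=-0.141, ω₂=-0.237
apply F[3]=+10.000 → step 4: x=0.035, v=0.873, θ₁=-0.137, ω₁=-0.951, θ₂=-0.146, ω₂=-0.274
apply F[4]=+10.000 → step 5: x=0.055, v=1.093, θ₁=-0.159, ω₁=-1.221, θ₂=-0.151, ω₂=-0.277
apply F[5]=-8.942 → step 6: x=0.075, v=0.936, θ₁=-0.182, ω₁=-1.107, θ₂=-0.157, ω₂=-0.224
apply F[6]=-10.000 → step 7: x=0.092, v=0.763, θ₁=-0.203, ω₁=-1.002, θ₂=-0.160, ω₂=-0.110
apply F[7]=-10.000 → step 8: x=0.105, v=0.593, θ₁=-0.222, ω₁=-0.928, θ₂=-0.161, ω₂=0.066
apply F[8]=-10.000 → step 9: x=0.116, v=0.425, θ₁=-0.240, ω₁=-0.887, θ₂=-0.157, ω₂=0.310
apply F[9]=-10.000 → step 10: x=0.122, v=0.261, θ₁=-0.258, ω₁=-0.879, θ₂=-0.148, ω₂=0.631
apply F[10]=-10.000 → step 11: x=0.126, v=0.097, θ₁=-0.276, ω₁=-0.906, θ₂=-0.131, ω₂=1.034
apply F[11]=-10.000 → step 12: x=0.126, v=-0.068, θ₁=-0.294, ω₁=-0.964, θ₂=-0.106, ω₂=1.520
apply F[12]=-10.000 → step 13: x=0.123, v=-0.235, θ₁=-0.315, ω₁=-1.043, θ₂=-0.070, ω₂=2.071
apply F[13]=-10.000 → step 14: x=0.117, v=-0.406, θ₁=-0.336, ω₁=-1.124, θ₂=-0.023, ω₂=2.654
apply F[14]=-10.000 → step 15: x=0.107, v=-0.584, θ₁=-0.359, ω₁=-1.186, θ₂=0.036, ω₂=3.225
apply F[15]=-10.000 → step 16: x=0.093, v=-0.766, θ₁=-0.383, ω₁=-1.212, θ₂=0.106, ω₂=3.753
apply F[16]=-10.000 → step 17: x=0.076, v=-0.953, θ₁=-0.408, ω₁=-1.192, θ₂=0.186, ω₂=4.227
apply F[17]=-10.000 → step 18: x=0.055, v=-1.143, θ₁=-0.431, ω₁=-1.126, θ₂=0.275, ω₂=4.655
apply F[18]=-10.000 → step 19: x=0.030, v=-1.336, θ₁=-0.452, ω₁=-1.013, θ₂=0.372, ω₂=5.056
apply F[19]=-10.000 → step 20: x=0.002, v=-1.529, θ₁=-0.471, ω₁=-0.855, θ₂=0.477, ω₂=5.450
apply F[20]=-10.000 → step 21: x=-0.031, v=-1.723, θ₁=-0.486, ω₁=-0.647, θ₂=0.590, ω₂=5.854
Max |angle| over trajectory = 0.590 rad = 33.8°.

Answer: 33.8°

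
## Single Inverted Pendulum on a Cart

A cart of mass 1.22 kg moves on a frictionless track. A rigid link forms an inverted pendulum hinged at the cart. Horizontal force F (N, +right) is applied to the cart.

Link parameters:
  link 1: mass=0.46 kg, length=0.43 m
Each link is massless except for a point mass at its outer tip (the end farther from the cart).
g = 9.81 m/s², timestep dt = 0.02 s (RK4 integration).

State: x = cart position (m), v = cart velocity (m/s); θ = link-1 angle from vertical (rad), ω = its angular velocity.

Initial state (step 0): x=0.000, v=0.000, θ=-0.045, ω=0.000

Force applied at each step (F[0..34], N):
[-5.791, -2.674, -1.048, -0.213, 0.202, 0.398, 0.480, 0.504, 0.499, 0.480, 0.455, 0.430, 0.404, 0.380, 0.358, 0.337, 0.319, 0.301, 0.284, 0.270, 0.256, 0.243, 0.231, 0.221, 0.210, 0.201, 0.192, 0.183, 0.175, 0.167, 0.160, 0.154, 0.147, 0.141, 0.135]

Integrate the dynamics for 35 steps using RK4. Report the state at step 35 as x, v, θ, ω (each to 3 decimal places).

Answer: x=-0.045, v=-0.008, θ=0.008, ω=-0.010

Derivation:
apply F[0]=-5.791 → step 1: x=-0.001, v=-0.092, θ=-0.043, ω=0.193
apply F[1]=-2.674 → step 2: x=-0.003, v=-0.132, θ=-0.038, ω=0.269
apply F[2]=-1.048 → step 3: x=-0.006, v=-0.147, θ=-0.033, ω=0.286
apply F[3]=-0.213 → step 4: x=-0.009, v=-0.148, θ=-0.027, ω=0.275
apply F[4]=+0.202 → step 5: x=-0.012, v=-0.143, θ=-0.022, ω=0.252
apply F[5]=+0.398 → step 6: x=-0.015, v=-0.135, θ=-0.017, ω=0.225
apply F[6]=+0.480 → step 7: x=-0.017, v=-0.126, θ=-0.013, ω=0.197
apply F[7]=+0.504 → step 8: x=-0.020, v=-0.117, θ=-0.009, ω=0.171
apply F[8]=+0.499 → step 9: x=-0.022, v=-0.108, θ=-0.006, ω=0.147
apply F[9]=+0.480 → step 10: x=-0.024, v=-0.100, θ=-0.003, ω=0.126
apply F[10]=+0.455 → step 11: x=-0.026, v=-0.092, θ=-0.001, ω=0.107
apply F[11]=+0.430 → step 12: x=-0.028, v=-0.085, θ=0.001, ω=0.090
apply F[12]=+0.404 → step 13: x=-0.029, v=-0.079, θ=0.002, ω=0.076
apply F[13]=+0.380 → step 14: x=-0.031, v=-0.073, θ=0.004, ω=0.063
apply F[14]=+0.358 → step 15: x=-0.032, v=-0.067, θ=0.005, ω=0.052
apply F[15]=+0.337 → step 16: x=-0.034, v=-0.062, θ=0.006, ω=0.043
apply F[16]=+0.319 → step 17: x=-0.035, v=-0.057, θ=0.007, ω=0.035
apply F[17]=+0.301 → step 18: x=-0.036, v=-0.053, θ=0.007, ω=0.028
apply F[18]=+0.284 → step 19: x=-0.037, v=-0.049, θ=0.008, ω=0.022
apply F[19]=+0.270 → step 20: x=-0.038, v=-0.045, θ=0.008, ω=0.017
apply F[20]=+0.256 → step 21: x=-0.039, v=-0.042, θ=0.009, ω=0.012
apply F[21]=+0.243 → step 22: x=-0.039, v=-0.038, θ=0.009, ω=0.008
apply F[22]=+0.231 → step 23: x=-0.040, v=-0.035, θ=0.009, ω=0.005
apply F[23]=+0.221 → step 24: x=-0.041, v=-0.032, θ=0.009, ω=0.002
apply F[24]=+0.210 → step 25: x=-0.041, v=-0.029, θ=0.009, ω=-0.000
apply F[25]=+0.201 → step 26: x=-0.042, v=-0.027, θ=0.009, ω=-0.002
apply F[26]=+0.192 → step 27: x=-0.043, v=-0.024, θ=0.009, ω=-0.004
apply F[27]=+0.183 → step 28: x=-0.043, v=-0.022, θ=0.009, ω=-0.005
apply F[28]=+0.175 → step 29: x=-0.043, v=-0.020, θ=0.009, ω=-0.007
apply F[29]=+0.167 → step 30: x=-0.044, v=-0.018, θ=0.009, ω=-0.008
apply F[30]=+0.160 → step 31: x=-0.044, v=-0.016, θ=0.008, ω=-0.008
apply F[31]=+0.154 → step 32: x=-0.044, v=-0.014, θ=0.008, ω=-0.009
apply F[32]=+0.147 → step 33: x=-0.045, v=-0.012, θ=0.008, ω=-0.010
apply F[33]=+0.141 → step 34: x=-0.045, v=-0.010, θ=0.008, ω=-0.010
apply F[34]=+0.135 → step 35: x=-0.045, v=-0.008, θ=0.008, ω=-0.010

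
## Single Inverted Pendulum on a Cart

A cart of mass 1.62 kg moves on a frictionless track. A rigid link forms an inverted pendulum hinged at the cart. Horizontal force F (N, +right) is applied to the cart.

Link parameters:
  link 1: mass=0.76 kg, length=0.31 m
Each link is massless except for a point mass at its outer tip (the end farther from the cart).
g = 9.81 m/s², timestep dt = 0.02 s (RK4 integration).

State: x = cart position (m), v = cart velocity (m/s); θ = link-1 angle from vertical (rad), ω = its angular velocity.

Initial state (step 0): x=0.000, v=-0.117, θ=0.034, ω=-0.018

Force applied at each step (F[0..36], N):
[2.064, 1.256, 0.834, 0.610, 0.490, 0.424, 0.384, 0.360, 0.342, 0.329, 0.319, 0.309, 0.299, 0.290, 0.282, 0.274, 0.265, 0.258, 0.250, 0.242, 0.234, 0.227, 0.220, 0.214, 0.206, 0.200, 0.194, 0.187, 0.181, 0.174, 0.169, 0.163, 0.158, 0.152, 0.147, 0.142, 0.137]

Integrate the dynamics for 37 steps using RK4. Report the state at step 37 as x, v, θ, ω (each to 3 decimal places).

apply F[0]=+2.064 → step 1: x=-0.002, v=-0.095, θ=0.033, ω=-0.069
apply F[1]=+1.256 → step 2: x=-0.004, v=-0.082, θ=0.032, ω=-0.089
apply F[2]=+0.834 → step 3: x=-0.005, v=-0.075, θ=0.030, ω=-0.093
apply F[3]=+0.610 → step 4: x=-0.007, v=-0.070, θ=0.028, ω=-0.091
apply F[4]=+0.490 → step 5: x=-0.008, v=-0.066, θ=0.026, ω=-0.085
apply F[5]=+0.424 → step 6: x=-0.010, v=-0.063, θ=0.025, ω=-0.079
apply F[6]=+0.384 → step 7: x=-0.011, v=-0.061, θ=0.023, ω=-0.072
apply F[7]=+0.360 → step 8: x=-0.012, v=-0.058, θ=0.022, ω=-0.065
apply F[8]=+0.342 → step 9: x=-0.013, v=-0.056, θ=0.020, ω=-0.060
apply F[9]=+0.329 → step 10: x=-0.014, v=-0.054, θ=0.019, ω=-0.054
apply F[10]=+0.319 → step 11: x=-0.015, v=-0.052, θ=0.018, ω=-0.050
apply F[11]=+0.309 → step 12: x=-0.016, v=-0.049, θ=0.017, ω=-0.045
apply F[12]=+0.299 → step 13: x=-0.017, v=-0.047, θ=0.016, ω=-0.042
apply F[13]=+0.290 → step 14: x=-0.018, v=-0.045, θ=0.016, ω=-0.038
apply F[14]=+0.282 → step 15: x=-0.019, v=-0.043, θ=0.015, ω=-0.035
apply F[15]=+0.274 → step 16: x=-0.020, v=-0.041, θ=0.014, ω=-0.033
apply F[16]=+0.265 → step 17: x=-0.021, v=-0.039, θ=0.014, ω=-0.031
apply F[17]=+0.258 → step 18: x=-0.021, v=-0.037, θ=0.013, ω=-0.028
apply F[18]=+0.250 → step 19: x=-0.022, v=-0.035, θ=0.012, ω=-0.027
apply F[19]=+0.242 → step 20: x=-0.023, v=-0.033, θ=0.012, ω=-0.025
apply F[20]=+0.234 → step 21: x=-0.024, v=-0.031, θ=0.011, ω=-0.024
apply F[21]=+0.227 → step 22: x=-0.024, v=-0.030, θ=0.011, ω=-0.022
apply F[22]=+0.220 → step 23: x=-0.025, v=-0.028, θ=0.011, ω=-0.021
apply F[23]=+0.214 → step 24: x=-0.025, v=-0.026, θ=0.010, ω=-0.020
apply F[24]=+0.206 → step 25: x=-0.026, v=-0.025, θ=0.010, ω=-0.019
apply F[25]=+0.200 → step 26: x=-0.026, v=-0.023, θ=0.009, ω=-0.018
apply F[26]=+0.194 → step 27: x=-0.027, v=-0.021, θ=0.009, ω=-0.017
apply F[27]=+0.187 → step 28: x=-0.027, v=-0.020, θ=0.009, ω=-0.016
apply F[28]=+0.181 → step 29: x=-0.027, v=-0.019, θ=0.008, ω=-0.016
apply F[29]=+0.174 → step 30: x=-0.028, v=-0.017, θ=0.008, ω=-0.015
apply F[30]=+0.169 → step 31: x=-0.028, v=-0.016, θ=0.008, ω=-0.014
apply F[31]=+0.163 → step 32: x=-0.028, v=-0.014, θ=0.007, ω=-0.014
apply F[32]=+0.158 → step 33: x=-0.029, v=-0.013, θ=0.007, ω=-0.013
apply F[33]=+0.152 → step 34: x=-0.029, v=-0.012, θ=0.007, ω=-0.013
apply F[34]=+0.147 → step 35: x=-0.029, v=-0.011, θ=0.007, ω=-0.012
apply F[35]=+0.142 → step 36: x=-0.029, v=-0.010, θ=0.006, ω=-0.012
apply F[36]=+0.137 → step 37: x=-0.030, v=-0.009, θ=0.006, ω=-0.012

Answer: x=-0.030, v=-0.009, θ=0.006, ω=-0.012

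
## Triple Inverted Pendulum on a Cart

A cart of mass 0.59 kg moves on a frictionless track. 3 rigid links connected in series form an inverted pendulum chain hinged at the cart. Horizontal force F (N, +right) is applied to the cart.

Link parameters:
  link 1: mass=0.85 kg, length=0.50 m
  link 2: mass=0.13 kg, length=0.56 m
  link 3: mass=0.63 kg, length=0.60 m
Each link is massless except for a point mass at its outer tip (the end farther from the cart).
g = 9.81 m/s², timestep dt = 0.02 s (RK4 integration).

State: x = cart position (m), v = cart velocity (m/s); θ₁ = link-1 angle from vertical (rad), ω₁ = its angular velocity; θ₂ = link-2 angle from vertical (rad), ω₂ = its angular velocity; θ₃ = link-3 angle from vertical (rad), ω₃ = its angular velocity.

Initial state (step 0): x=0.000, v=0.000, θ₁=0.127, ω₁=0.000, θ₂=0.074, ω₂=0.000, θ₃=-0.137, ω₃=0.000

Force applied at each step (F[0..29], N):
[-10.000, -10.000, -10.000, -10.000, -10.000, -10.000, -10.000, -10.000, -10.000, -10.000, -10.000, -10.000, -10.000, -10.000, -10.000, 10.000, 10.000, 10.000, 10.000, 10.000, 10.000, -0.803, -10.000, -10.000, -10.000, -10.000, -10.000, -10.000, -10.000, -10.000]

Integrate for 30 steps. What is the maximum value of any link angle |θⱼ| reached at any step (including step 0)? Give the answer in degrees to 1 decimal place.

apply F[0]=-10.000 → step 1: x=-0.004, v=-0.385, θ₁=0.135, ω₁=0.826, θ₂=0.076, ω₂=0.183, θ₃=-0.139, ω₃=-0.239
apply F[1]=-10.000 → step 2: x=-0.015, v=-0.768, θ₁=0.160, ω₁=1.652, θ₂=0.081, ω₂=0.337, θ₃=-0.146, ω₃=-0.446
apply F[2]=-10.000 → step 3: x=-0.034, v=-1.142, θ₁=0.201, ω₁=2.468, θ₂=0.089, ω₂=0.435, θ₃=-0.157, ω₃=-0.587
apply F[3]=-10.000 → step 4: x=-0.061, v=-1.494, θ₁=0.259, ω₁=3.248, θ₂=0.098, ω₂=0.459, θ₃=-0.169, ω₃=-0.629
apply F[4]=-10.000 → step 5: x=-0.094, v=-1.809, θ₁=0.331, ω₁=3.953, θ₂=0.107, ω₂=0.415, θ₃=-0.181, ω₃=-0.555
apply F[5]=-10.000 → step 6: x=-0.133, v=-2.069, θ₁=0.416, ω₁=4.552, θ₂=0.114, ω₂=0.329, θ₃=-0.191, ω₃=-0.373
apply F[6]=-10.000 → step 7: x=-0.176, v=-2.268, θ₁=0.512, ω₁=5.030, θ₂=0.120, ω₂=0.240, θ₃=-0.196, ω₃=-0.112
apply F[7]=-10.000 → step 8: x=-0.223, v=-2.406, θ₁=0.616, ω₁=5.397, θ₂=0.124, ω₂=0.182, θ₃=-0.195, ω₃=0.192
apply F[8]=-10.000 → step 9: x=-0.272, v=-2.490, θ₁=0.727, ω₁=5.677, θ₂=0.128, ω₂=0.180, θ₃=-0.188, ω₃=0.506
apply F[9]=-10.000 → step 10: x=-0.322, v=-2.528, θ₁=0.843, ω₁=5.898, θ₂=0.132, ω₂=0.242, θ₃=-0.175, ω₃=0.810
apply F[10]=-10.000 → step 11: x=-0.373, v=-2.528, θ₁=0.963, ω₁=6.086, θ₂=0.138, ω₂=0.372, θ₃=-0.156, ω₃=1.090
apply F[11]=-10.000 → step 12: x=-0.423, v=-2.495, θ₁=1.086, ω₁=6.260, θ₂=0.147, ω₂=0.567, θ₃=-0.131, ω₃=1.342
apply F[12]=-10.000 → step 13: x=-0.473, v=-2.431, θ₁=1.213, ω₁=6.438, θ₂=0.161, ω₂=0.825, θ₃=-0.102, ω₃=1.565
apply F[13]=-10.000 → step 14: x=-0.520, v=-2.338, θ₁=1.344, ω₁=6.632, θ₂=0.180, ω₂=1.142, θ₃=-0.069, ω₃=1.764
apply F[14]=-10.000 → step 15: x=-0.566, v=-2.215, θ₁=1.479, ω₁=6.853, θ₂=0.207, ω₂=1.518, θ₃=-0.032, ω₃=1.942
apply F[15]=+10.000 → step 16: x=-0.606, v=-1.785, θ₁=1.619, ω₁=7.163, θ₂=0.237, ω₂=1.540, θ₃=0.008, ω₃=2.025
apply F[16]=+10.000 → step 17: x=-0.637, v=-1.307, θ₁=1.766, ω₁=7.601, θ₂=0.269, ω₂=1.624, θ₃=0.049, ω₃=2.108
apply F[17]=+10.000 → step 18: x=-0.658, v=-0.760, θ₁=1.924, ω₁=8.209, θ₂=0.303, ω₂=1.807, θ₃=0.092, ω₃=2.186
apply F[18]=+10.000 → step 19: x=-0.667, v=-0.112, θ₁=2.096, ω₁=9.062, θ₂=0.342, ω₂=2.158, θ₃=0.137, ω₃=2.246
apply F[19]=+10.000 → step 20: x=-0.661, v=0.687, θ₁=2.289, ω₁=10.300, θ₂=0.391, ω₂=2.808, θ₃=0.182, ω₃=2.260
apply F[20]=+10.000 → step 21: x=-0.638, v=1.718, θ₁=2.512, ω₁=12.173, θ₂=0.459, ω₂=4.066, θ₃=0.226, ω₃=2.147
apply F[21]=-0.803 → step 22: x=-0.593, v=2.737, θ₁=2.778, ω₁=14.469, θ₂=0.565, ω₂=6.858, θ₃=0.265, ω₃=1.596
apply F[22]=-10.000 → step 23: x=-0.533, v=3.163, θ₁=3.084, ω₁=15.782, θ₂=0.745, ω₂=11.216, θ₃=0.286, ω₃=0.555
apply F[23]=-10.000 → step 24: x=-0.475, v=2.517, θ₁=3.390, ω₁=14.432, θ₂=1.003, ω₂=14.107, θ₃=0.296, ω₃=0.775
apply F[24]=-10.000 → step 25: x=-0.435, v=1.479, θ₁=3.654, ω₁=11.997, θ₂=1.292, ω₂=14.455, θ₃=0.331, ω₃=2.947
apply F[25]=-10.000 → step 26: x=-0.414, v=0.610, θ₁=3.872, ω₁=9.919, θ₂=1.575, ω₂=13.739, θ₃=0.418, ω₃=5.825
apply F[26]=-10.000 → step 27: x=-0.409, v=-0.046, θ₁=4.054, ω₁=8.308, θ₂=1.837, ω₂=12.401, θ₃=0.563, ω₃=8.665
apply F[27]=-10.000 → step 28: x=-0.415, v=-0.553, θ₁=4.207, ω₁=7.044, θ₂=2.066, ω₂=10.329, θ₃=0.762, ω₃=11.092
apply F[28]=-10.000 → step 29: x=-0.430, v=-0.956, θ₁=4.337, ω₁=6.032, θ₂=2.245, ω₂=7.434, θ₃=1.003, ω₃=13.001
apply F[29]=-10.000 → step 30: x=-0.453, v=-1.277, θ₁=4.449, ω₁=5.164, θ₂=2.358, ω₂=3.704, θ₃=1.280, ω₃=14.685
Max |angle| over trajectory = 4.449 rad = 254.9°.

Answer: 254.9°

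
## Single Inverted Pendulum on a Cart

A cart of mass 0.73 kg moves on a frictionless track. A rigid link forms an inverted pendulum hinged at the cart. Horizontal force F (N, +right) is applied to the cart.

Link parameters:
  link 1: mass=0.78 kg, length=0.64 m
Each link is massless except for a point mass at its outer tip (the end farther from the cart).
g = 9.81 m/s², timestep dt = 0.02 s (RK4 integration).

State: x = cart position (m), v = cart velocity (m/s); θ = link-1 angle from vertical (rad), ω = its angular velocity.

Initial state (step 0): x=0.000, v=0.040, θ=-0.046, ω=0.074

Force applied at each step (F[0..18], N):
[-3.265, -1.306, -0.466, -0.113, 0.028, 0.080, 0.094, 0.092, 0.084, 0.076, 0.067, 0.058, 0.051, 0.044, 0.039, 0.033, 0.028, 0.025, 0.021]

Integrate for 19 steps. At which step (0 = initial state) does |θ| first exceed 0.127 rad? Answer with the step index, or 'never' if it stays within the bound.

Answer: never

Derivation:
apply F[0]=-3.265 → step 1: x=0.000, v=-0.040, θ=-0.043, ω=0.185
apply F[1]=-1.306 → step 2: x=-0.001, v=-0.067, θ=-0.039, ω=0.215
apply F[2]=-0.466 → step 3: x=-0.002, v=-0.072, θ=-0.035, ω=0.211
apply F[3]=-0.113 → step 4: x=-0.004, v=-0.068, θ=-0.031, ω=0.195
apply F[4]=+0.028 → step 5: x=-0.005, v=-0.061, θ=-0.027, ω=0.175
apply F[5]=+0.080 → step 6: x=-0.006, v=-0.054, θ=-0.024, ω=0.155
apply F[6]=+0.094 → step 7: x=-0.007, v=-0.046, θ=-0.021, ω=0.137
apply F[7]=+0.092 → step 8: x=-0.008, v=-0.040, θ=-0.019, ω=0.120
apply F[8]=+0.084 → step 9: x=-0.009, v=-0.034, θ=-0.016, ω=0.106
apply F[9]=+0.076 → step 10: x=-0.010, v=-0.028, θ=-0.014, ω=0.093
apply F[10]=+0.067 → step 11: x=-0.010, v=-0.024, θ=-0.013, ω=0.081
apply F[11]=+0.058 → step 12: x=-0.010, v=-0.020, θ=-0.011, ω=0.071
apply F[12]=+0.051 → step 13: x=-0.011, v=-0.016, θ=-0.010, ω=0.062
apply F[13]=+0.044 → step 14: x=-0.011, v=-0.013, θ=-0.009, ω=0.055
apply F[14]=+0.039 → step 15: x=-0.011, v=-0.010, θ=-0.008, ω=0.048
apply F[15]=+0.033 → step 16: x=-0.012, v=-0.008, θ=-0.007, ω=0.042
apply F[16]=+0.028 → step 17: x=-0.012, v=-0.006, θ=-0.006, ω=0.037
apply F[17]=+0.025 → step 18: x=-0.012, v=-0.004, θ=-0.005, ω=0.032
apply F[18]=+0.021 → step 19: x=-0.012, v=-0.002, θ=-0.005, ω=0.028
max |θ| = 0.046 ≤ 0.127 over all 20 states.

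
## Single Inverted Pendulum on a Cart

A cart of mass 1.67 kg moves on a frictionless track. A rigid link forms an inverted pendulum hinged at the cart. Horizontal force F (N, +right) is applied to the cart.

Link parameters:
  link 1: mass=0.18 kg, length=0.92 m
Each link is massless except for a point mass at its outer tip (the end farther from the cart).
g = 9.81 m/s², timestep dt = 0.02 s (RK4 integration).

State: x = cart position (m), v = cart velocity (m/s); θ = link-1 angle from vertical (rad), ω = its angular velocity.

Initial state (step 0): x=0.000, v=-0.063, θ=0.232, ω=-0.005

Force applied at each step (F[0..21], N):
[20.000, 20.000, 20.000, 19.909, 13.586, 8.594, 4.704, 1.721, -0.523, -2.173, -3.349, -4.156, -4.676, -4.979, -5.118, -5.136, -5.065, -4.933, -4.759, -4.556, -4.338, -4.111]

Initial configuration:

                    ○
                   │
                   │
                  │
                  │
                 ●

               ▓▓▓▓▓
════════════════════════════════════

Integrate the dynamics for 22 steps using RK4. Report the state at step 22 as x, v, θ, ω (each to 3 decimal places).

Answer: x=0.368, v=0.504, θ=-0.050, ω=-0.220

Derivation:
apply F[0]=+20.000 → step 1: x=0.001, v=0.170, θ=0.230, ω=-0.203
apply F[1]=+20.000 → step 2: x=0.007, v=0.404, θ=0.224, ω=-0.403
apply F[2]=+20.000 → step 3: x=0.017, v=0.638, θ=0.214, ω=-0.604
apply F[3]=+19.909 → step 4: x=0.032, v=0.871, θ=0.200, ω=-0.809
apply F[4]=+13.586 → step 5: x=0.051, v=1.030, θ=0.182, ω=-0.937
apply F[5]=+8.594 → step 6: x=0.073, v=1.129, θ=0.163, ω=-1.007
apply F[6]=+4.704 → step 7: x=0.096, v=1.183, θ=0.142, ω=-1.032
apply F[7]=+1.721 → step 8: x=0.120, v=1.201, θ=0.122, ω=-1.023
apply F[8]=-0.523 → step 9: x=0.144, v=1.192, θ=0.102, ω=-0.990
apply F[9]=-2.173 → step 10: x=0.167, v=1.164, θ=0.082, ω=-0.941
apply F[10]=-3.349 → step 11: x=0.190, v=1.123, θ=0.064, ω=-0.880
apply F[11]=-4.156 → step 12: x=0.212, v=1.072, θ=0.047, ω=-0.813
apply F[12]=-4.676 → step 13: x=0.233, v=1.015, θ=0.032, ω=-0.743
apply F[13]=-4.979 → step 14: x=0.253, v=0.955, θ=0.018, ω=-0.673
apply F[14]=-5.118 → step 15: x=0.271, v=0.894, θ=0.005, ω=-0.603
apply F[15]=-5.136 → step 16: x=0.289, v=0.832, θ=-0.007, ω=-0.537
apply F[16]=-5.065 → step 17: x=0.305, v=0.772, θ=-0.017, ω=-0.474
apply F[17]=-4.933 → step 18: x=0.319, v=0.713, θ=-0.026, ω=-0.414
apply F[18]=-4.759 → step 19: x=0.333, v=0.657, θ=-0.033, ω=-0.359
apply F[19]=-4.556 → step 20: x=0.346, v=0.603, θ=-0.040, ω=-0.309
apply F[20]=-4.338 → step 21: x=0.357, v=0.552, θ=-0.046, ω=-0.262
apply F[21]=-4.111 → step 22: x=0.368, v=0.504, θ=-0.050, ω=-0.220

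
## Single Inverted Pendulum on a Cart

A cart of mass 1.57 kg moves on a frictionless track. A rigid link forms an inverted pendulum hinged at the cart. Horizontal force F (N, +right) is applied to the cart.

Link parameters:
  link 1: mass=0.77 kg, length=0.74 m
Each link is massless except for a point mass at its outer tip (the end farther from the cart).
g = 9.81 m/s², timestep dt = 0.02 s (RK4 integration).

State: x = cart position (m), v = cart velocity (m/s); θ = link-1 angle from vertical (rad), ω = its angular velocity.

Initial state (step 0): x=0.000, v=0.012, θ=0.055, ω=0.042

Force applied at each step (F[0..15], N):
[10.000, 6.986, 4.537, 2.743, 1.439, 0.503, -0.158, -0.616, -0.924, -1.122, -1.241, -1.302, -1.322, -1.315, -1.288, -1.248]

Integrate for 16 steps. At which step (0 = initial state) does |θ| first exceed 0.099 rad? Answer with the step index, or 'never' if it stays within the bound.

Answer: never

Derivation:
apply F[0]=+10.000 → step 1: x=0.001, v=0.134, θ=0.054, ω=-0.108
apply F[1]=+6.986 → step 2: x=0.005, v=0.218, θ=0.051, ω=-0.207
apply F[2]=+4.537 → step 3: x=0.010, v=0.271, θ=0.046, ω=-0.266
apply F[3]=+2.743 → step 4: x=0.016, v=0.302, θ=0.041, ω=-0.296
apply F[4]=+1.439 → step 5: x=0.022, v=0.316, θ=0.035, ω=-0.305
apply F[5]=+0.503 → step 6: x=0.028, v=0.320, θ=0.029, ω=-0.302
apply F[6]=-0.158 → step 7: x=0.034, v=0.315, θ=0.023, ω=-0.289
apply F[7]=-0.616 → step 8: x=0.041, v=0.305, θ=0.017, ω=-0.270
apply F[8]=-0.924 → step 9: x=0.047, v=0.292, θ=0.012, ω=-0.248
apply F[9]=-1.122 → step 10: x=0.052, v=0.277, θ=0.007, ω=-0.225
apply F[10]=-1.241 → step 11: x=0.058, v=0.261, θ=0.003, ω=-0.202
apply F[11]=-1.302 → step 12: x=0.063, v=0.244, θ=-0.001, ω=-0.179
apply F[12]=-1.322 → step 13: x=0.067, v=0.227, θ=-0.004, ω=-0.157
apply F[13]=-1.315 → step 14: x=0.072, v=0.211, θ=-0.007, ω=-0.137
apply F[14]=-1.288 → step 15: x=0.076, v=0.196, θ=-0.010, ω=-0.118
apply F[15]=-1.248 → step 16: x=0.080, v=0.181, θ=-0.012, ω=-0.101
max |θ| = 0.055 ≤ 0.099 over all 17 states.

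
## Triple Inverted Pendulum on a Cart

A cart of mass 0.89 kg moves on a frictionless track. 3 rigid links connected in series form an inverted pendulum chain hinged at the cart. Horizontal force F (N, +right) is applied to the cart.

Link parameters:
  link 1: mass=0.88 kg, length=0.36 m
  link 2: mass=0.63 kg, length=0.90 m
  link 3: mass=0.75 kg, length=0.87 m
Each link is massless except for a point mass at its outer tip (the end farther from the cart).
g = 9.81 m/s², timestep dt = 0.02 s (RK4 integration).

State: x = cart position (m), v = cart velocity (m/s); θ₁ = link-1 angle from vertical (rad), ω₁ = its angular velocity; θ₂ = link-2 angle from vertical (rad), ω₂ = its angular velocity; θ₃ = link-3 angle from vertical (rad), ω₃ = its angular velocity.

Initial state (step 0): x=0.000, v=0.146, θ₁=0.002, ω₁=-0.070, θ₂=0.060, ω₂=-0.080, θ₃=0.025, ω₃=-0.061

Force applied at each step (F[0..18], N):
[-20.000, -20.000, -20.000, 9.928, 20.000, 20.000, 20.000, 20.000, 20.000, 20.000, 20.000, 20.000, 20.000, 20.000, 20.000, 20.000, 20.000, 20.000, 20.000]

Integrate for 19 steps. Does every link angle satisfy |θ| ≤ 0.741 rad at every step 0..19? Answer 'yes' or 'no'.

apply F[0]=-20.000 → step 1: x=-0.002, v=-0.306, θ₁=0.013, ω₁=1.144, θ₂=0.059, ω₂=-0.042, θ₃=0.024, ω₃=-0.078
apply F[1]=-20.000 → step 2: x=-0.012, v=-0.766, θ₁=0.048, ω₁=2.416, θ₂=0.058, ω₂=-0.020, θ₃=0.022, ω₃=-0.092
apply F[2]=-20.000 → step 3: x=-0.032, v=-1.232, θ₁=0.110, ω₁=3.753, θ₂=0.058, ω₂=-0.019, θ₃=0.020, ω₃=-0.100
apply F[3]=+9.928 → step 4: x=-0.055, v=-1.056, θ₁=0.181, ω₁=3.397, θ₂=0.057, ω₂=-0.045, θ₃=0.018, ω₃=-0.113
apply F[4]=+20.000 → step 5: x=-0.073, v=-0.709, θ₁=0.242, ω₁=2.698, θ₂=0.056, ω₂=-0.120, θ₃=0.015, ω₃=-0.131
apply F[5]=+20.000 → step 6: x=-0.084, v=-0.402, θ₁=0.290, ω₁=2.207, θ₂=0.052, ω₂=-0.237, θ₃=0.013, ω₃=-0.152
apply F[6]=+20.000 → step 7: x=-0.089, v=-0.122, θ₁=0.331, ω₁=1.871, θ₂=0.046, ω₂=-0.388, θ₃=0.009, ω₃=-0.172
apply F[7]=+20.000 → step 8: x=-0.089, v=0.139, θ₁=0.366, ω₁=1.646, θ₂=0.036, ω₂=-0.566, θ₃=0.006, ω₃=-0.190
apply F[8]=+20.000 → step 9: x=-0.083, v=0.388, θ₁=0.397, ω₁=1.503, θ₂=0.023, ω₂=-0.768, θ₃=0.002, ω₃=-0.203
apply F[9]=+20.000 → step 10: x=-0.073, v=0.629, θ₁=0.426, ω₁=1.416, θ₂=0.006, ω₂=-0.990, θ₃=-0.002, ω₃=-0.210
apply F[10]=+20.000 → step 11: x=-0.058, v=0.867, θ₁=0.454, ω₁=1.365, θ₂=-0.017, ω₂=-1.231, θ₃=-0.007, ω₃=-0.210
apply F[11]=+20.000 → step 12: x=-0.039, v=1.104, θ₁=0.481, ω₁=1.332, θ₂=-0.044, ω₂=-1.486, θ₃=-0.011, ω₃=-0.202
apply F[12]=+20.000 → step 13: x=-0.014, v=1.344, θ₁=0.507, ω₁=1.299, θ₂=-0.076, ω₂=-1.755, θ₃=-0.015, ω₃=-0.187
apply F[13]=+20.000 → step 14: x=0.015, v=1.589, θ₁=0.533, ω₁=1.250, θ₂=-0.114, ω₂=-2.033, θ₃=-0.018, ω₃=-0.166
apply F[14]=+20.000 → step 15: x=0.049, v=1.839, θ₁=0.557, ω₁=1.169, θ₂=-0.157, ω₂=-2.318, θ₃=-0.021, ω₃=-0.142
apply F[15]=+20.000 → step 16: x=0.089, v=2.094, θ₁=0.579, ω₁=1.042, θ₂=-0.207, ω₂=-2.605, θ₃=-0.024, ω₃=-0.118
apply F[16]=+20.000 → step 17: x=0.133, v=2.356, θ₁=0.598, ω₁=0.856, θ₂=-0.262, ω₂=-2.893, θ₃=-0.026, ω₃=-0.099
apply F[17]=+20.000 → step 18: x=0.183, v=2.624, θ₁=0.613, ω₁=0.601, θ₂=-0.322, ω₂=-3.178, θ₃=-0.028, ω₃=-0.091
apply F[18]=+20.000 → step 19: x=0.238, v=2.897, θ₁=0.622, ω₁=0.266, θ₂=-0.389, ω₂=-3.457, θ₃=-0.030, ω₃=-0.098
Max |angle| over trajectory = 0.622 rad; bound = 0.741 → within bound.

Answer: yes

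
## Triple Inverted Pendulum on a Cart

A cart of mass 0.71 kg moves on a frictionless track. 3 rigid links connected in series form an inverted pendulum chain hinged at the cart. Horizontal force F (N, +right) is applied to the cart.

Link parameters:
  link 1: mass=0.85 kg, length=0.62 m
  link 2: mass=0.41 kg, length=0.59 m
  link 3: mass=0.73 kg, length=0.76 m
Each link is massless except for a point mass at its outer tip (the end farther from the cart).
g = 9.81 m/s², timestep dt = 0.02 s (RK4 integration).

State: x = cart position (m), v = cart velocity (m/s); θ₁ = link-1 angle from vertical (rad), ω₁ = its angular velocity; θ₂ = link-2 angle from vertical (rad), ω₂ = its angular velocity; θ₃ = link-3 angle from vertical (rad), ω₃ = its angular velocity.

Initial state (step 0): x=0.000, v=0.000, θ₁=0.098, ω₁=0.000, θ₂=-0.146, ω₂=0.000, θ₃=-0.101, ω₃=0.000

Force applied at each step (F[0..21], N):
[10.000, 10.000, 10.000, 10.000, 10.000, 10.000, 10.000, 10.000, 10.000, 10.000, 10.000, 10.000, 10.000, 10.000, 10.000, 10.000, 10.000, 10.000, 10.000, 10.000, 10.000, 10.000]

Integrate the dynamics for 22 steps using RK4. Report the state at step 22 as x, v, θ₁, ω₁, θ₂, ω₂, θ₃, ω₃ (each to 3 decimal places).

Answer: x=0.992, v=2.739, θ₁=-1.428, ω₁=-5.802, θ₂=-0.652, ω₂=-1.853, θ₃=-0.207, ω₃=-1.819

Derivation:
apply F[0]=+10.000 → step 1: x=0.002, v=0.227, θ₁=0.096, ω₁=-0.232, θ₂=-0.148, ω₂=-0.219, θ₃=-0.101, ω₃=0.033
apply F[1]=+10.000 → step 2: x=0.009, v=0.457, θ₁=0.089, ω₁=-0.473, θ₂=-0.155, ω₂=-0.439, θ₃=-0.100, ω₃=0.068
apply F[2]=+10.000 → step 3: x=0.021, v=0.694, θ₁=0.077, ω₁=-0.731, θ₂=-0.166, ω₂=-0.657, θ₃=-0.098, ω₃=0.110
apply F[3]=+10.000 → step 4: x=0.037, v=0.941, θ₁=0.059, ω₁=-1.015, θ₂=-0.181, ω₂=-0.871, θ₃=-0.095, ω₃=0.158
apply F[4]=+10.000 → step 5: x=0.058, v=1.199, θ₁=0.036, ω₁=-1.335, θ₂=-0.201, ω₂=-1.078, θ₃=-0.092, ω₃=0.215
apply F[5]=+10.000 → step 6: x=0.085, v=1.472, θ₁=0.006, ω₁=-1.698, θ₂=-0.224, ω₂=-1.267, θ₃=-0.087, ω₃=0.276
apply F[6]=+10.000 → step 7: x=0.117, v=1.757, θ₁=-0.032, ω₁=-2.111, θ₂=-0.251, ω₂=-1.426, θ₃=-0.080, ω₃=0.337
apply F[7]=+10.000 → step 8: x=0.155, v=2.052, θ₁=-0.079, ω₁=-2.570, θ₂=-0.281, ω₂=-1.540, θ₃=-0.073, ω₃=0.387
apply F[8]=+10.000 → step 9: x=0.199, v=2.347, θ₁=-0.135, ω₁=-3.063, θ₂=-0.312, ω₂=-1.592, θ₃=-0.065, ω₃=0.411
apply F[9]=+10.000 → step 10: x=0.249, v=2.625, θ₁=-0.202, ω₁=-3.564, θ₂=-0.344, ω₂=-1.574, θ₃=-0.057, ω₃=0.393
apply F[10]=+10.000 → step 11: x=0.304, v=2.869, θ₁=-0.278, ω₁=-4.037, θ₂=-0.375, ω₂=-1.492, θ₃=-0.050, ω₃=0.322
apply F[11]=+10.000 → step 12: x=0.364, v=3.062, θ₁=-0.363, ω₁=-4.447, θ₂=-0.403, ω₂=-1.367, θ₃=-0.045, ω₃=0.197
apply F[12]=+10.000 → step 13: x=0.426, v=3.196, θ₁=-0.455, ω₁=-4.774, θ₂=-0.429, ω₂=-1.233, θ₃=-0.042, ω₃=0.027
apply F[13]=+10.000 → step 14: x=0.491, v=3.274, θ₁=-0.553, ω₁=-5.018, θ₂=-0.453, ω₂=-1.118, θ₃=-0.044, ω₃=-0.173
apply F[14]=+10.000 → step 15: x=0.557, v=3.303, θ₁=-0.655, ω₁=-5.193, θ₂=-0.474, ω₂=-1.044, θ₃=-0.049, ω₃=-0.388
apply F[15]=+10.000 → step 16: x=0.623, v=3.294, θ₁=-0.761, ω₁=-5.319, θ₂=-0.495, ω₂=-1.018, θ₃=-0.059, ω₃=-0.607
apply F[16]=+10.000 → step 17: x=0.688, v=3.253, θ₁=-0.868, ω₁=-5.413, θ₂=-0.515, ω₂=-1.044, θ₃=-0.074, ω₃=-0.823
apply F[17]=+10.000 → step 18: x=0.753, v=3.188, θ₁=-0.977, ω₁=-5.490, θ₂=-0.537, ω₂=-1.120, θ₃=-0.092, ω₃=-1.033
apply F[18]=+10.000 → step 19: x=0.816, v=3.102, θ₁=-1.088, ω₁=-5.562, θ₂=-0.560, ω₂=-1.241, θ₃=-0.115, ω₃=-1.236
apply F[19]=+10.000 → step 20: x=0.877, v=2.999, θ₁=-1.200, ω₁=-5.635, θ₂=-0.587, ω₂=-1.405, θ₃=-0.141, ω₃=-1.433
apply F[20]=+10.000 → step 21: x=0.936, v=2.878, θ₁=-1.313, ω₁=-5.714, θ₂=-0.617, ω₂=-1.610, θ₃=-0.172, ω₃=-1.627
apply F[21]=+10.000 → step 22: x=0.992, v=2.739, θ₁=-1.428, ω₁=-5.802, θ₂=-0.652, ω₂=-1.853, θ₃=-0.207, ω₃=-1.819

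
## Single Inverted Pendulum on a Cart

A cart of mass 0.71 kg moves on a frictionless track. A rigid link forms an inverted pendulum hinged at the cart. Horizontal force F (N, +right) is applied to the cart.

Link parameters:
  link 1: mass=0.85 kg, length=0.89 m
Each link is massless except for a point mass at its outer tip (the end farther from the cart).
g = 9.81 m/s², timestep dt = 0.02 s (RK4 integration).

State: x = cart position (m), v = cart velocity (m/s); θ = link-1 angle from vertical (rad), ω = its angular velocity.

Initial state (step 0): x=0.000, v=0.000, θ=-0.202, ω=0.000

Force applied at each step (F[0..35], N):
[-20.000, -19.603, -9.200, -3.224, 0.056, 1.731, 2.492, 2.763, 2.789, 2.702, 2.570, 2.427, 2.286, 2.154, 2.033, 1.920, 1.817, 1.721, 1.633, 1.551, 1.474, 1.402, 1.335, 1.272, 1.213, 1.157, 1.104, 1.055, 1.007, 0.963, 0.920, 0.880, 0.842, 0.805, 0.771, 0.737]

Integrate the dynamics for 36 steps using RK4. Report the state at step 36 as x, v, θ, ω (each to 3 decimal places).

apply F[0]=-20.000 → step 1: x=-0.005, v=-0.494, θ=-0.197, ω=0.501
apply F[1]=-19.603 → step 2: x=-0.020, v=-0.984, θ=-0.182, ω=0.999
apply F[2]=-9.200 → step 3: x=-0.042, v=-1.201, θ=-0.160, ω=1.202
apply F[3]=-3.224 → step 4: x=-0.066, v=-1.261, θ=-0.136, ω=1.235
apply F[4]=+0.056 → step 5: x=-0.091, v=-1.235, θ=-0.112, ω=1.179
apply F[5]=+1.731 → step 6: x=-0.115, v=-1.166, θ=-0.089, ω=1.081
apply F[6]=+2.492 → step 7: x=-0.138, v=-1.080, θ=-0.069, ω=0.967
apply F[7]=+2.763 → step 8: x=-0.158, v=-0.990, θ=-0.050, ω=0.852
apply F[8]=+2.789 → step 9: x=-0.177, v=-0.902, θ=-0.034, ω=0.745
apply F[9]=+2.702 → step 10: x=-0.194, v=-0.820, θ=-0.020, ω=0.646
apply F[10]=+2.570 → step 11: x=-0.210, v=-0.744, θ=-0.008, ω=0.558
apply F[11]=+2.427 → step 12: x=-0.224, v=-0.675, θ=0.002, ω=0.480
apply F[12]=+2.286 → step 13: x=-0.237, v=-0.612, θ=0.011, ω=0.411
apply F[13]=+2.154 → step 14: x=-0.249, v=-0.555, θ=0.018, ω=0.350
apply F[14]=+2.033 → step 15: x=-0.259, v=-0.503, θ=0.025, ω=0.296
apply F[15]=+1.920 → step 16: x=-0.269, v=-0.455, θ=0.030, ω=0.248
apply F[16]=+1.817 → step 17: x=-0.278, v=-0.412, θ=0.035, ω=0.207
apply F[17]=+1.721 → step 18: x=-0.285, v=-0.372, θ=0.039, ω=0.170
apply F[18]=+1.633 → step 19: x=-0.292, v=-0.335, θ=0.042, ω=0.138
apply F[19]=+1.551 → step 20: x=-0.299, v=-0.302, θ=0.044, ω=0.110
apply F[20]=+1.474 → step 21: x=-0.305, v=-0.271, θ=0.046, ω=0.085
apply F[21]=+1.402 → step 22: x=-0.310, v=-0.242, θ=0.048, ω=0.064
apply F[22]=+1.335 → step 23: x=-0.314, v=-0.216, θ=0.049, ω=0.045
apply F[23]=+1.272 → step 24: x=-0.318, v=-0.192, θ=0.049, ω=0.029
apply F[24]=+1.213 → step 25: x=-0.322, v=-0.170, θ=0.050, ω=0.014
apply F[25]=+1.157 → step 26: x=-0.325, v=-0.149, θ=0.050, ω=0.002
apply F[26]=+1.104 → step 27: x=-0.328, v=-0.129, θ=0.050, ω=-0.009
apply F[27]=+1.055 → step 28: x=-0.330, v=-0.111, θ=0.050, ω=-0.018
apply F[28]=+1.007 → step 29: x=-0.332, v=-0.095, θ=0.049, ω=-0.026
apply F[29]=+0.963 → step 30: x=-0.334, v=-0.079, θ=0.049, ω=-0.032
apply F[30]=+0.920 → step 31: x=-0.336, v=-0.065, θ=0.048, ω=-0.038
apply F[31]=+0.880 → step 32: x=-0.337, v=-0.051, θ=0.047, ω=-0.043
apply F[32]=+0.842 → step 33: x=-0.338, v=-0.038, θ=0.046, ω=-0.047
apply F[33]=+0.805 → step 34: x=-0.338, v=-0.026, θ=0.045, ω=-0.050
apply F[34]=+0.771 → step 35: x=-0.339, v=-0.015, θ=0.044, ω=-0.053
apply F[35]=+0.737 → step 36: x=-0.339, v=-0.005, θ=0.043, ω=-0.055

Answer: x=-0.339, v=-0.005, θ=0.043, ω=-0.055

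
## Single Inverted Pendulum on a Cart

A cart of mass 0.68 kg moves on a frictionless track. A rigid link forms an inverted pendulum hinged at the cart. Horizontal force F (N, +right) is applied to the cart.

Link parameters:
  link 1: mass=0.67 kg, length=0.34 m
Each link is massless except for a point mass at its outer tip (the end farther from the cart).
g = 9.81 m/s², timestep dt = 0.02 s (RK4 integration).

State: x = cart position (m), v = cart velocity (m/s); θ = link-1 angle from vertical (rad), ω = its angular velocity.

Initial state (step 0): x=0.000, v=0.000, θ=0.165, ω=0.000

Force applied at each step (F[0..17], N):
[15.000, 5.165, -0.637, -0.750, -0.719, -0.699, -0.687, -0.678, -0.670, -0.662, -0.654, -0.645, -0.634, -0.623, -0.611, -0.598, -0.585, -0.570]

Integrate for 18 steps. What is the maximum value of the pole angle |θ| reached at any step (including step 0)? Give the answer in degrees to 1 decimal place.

Answer: 9.5°

Derivation:
apply F[0]=+15.000 → step 1: x=0.004, v=0.401, θ=0.154, ω=-1.070
apply F[1]=+5.165 → step 2: x=0.013, v=0.524, θ=0.130, ω=-1.348
apply F[2]=-0.637 → step 3: x=0.023, v=0.485, θ=0.105, ω=-1.166
apply F[3]=-0.750 → step 4: x=0.033, v=0.446, θ=0.084, ω=-0.997
apply F[4]=-0.719 → step 5: x=0.041, v=0.411, θ=0.065, ω=-0.852
apply F[5]=-0.699 → step 6: x=0.049, v=0.380, θ=0.049, ω=-0.728
apply F[6]=-0.687 → step 7: x=0.056, v=0.352, θ=0.036, ω=-0.620
apply F[7]=-0.678 → step 8: x=0.063, v=0.326, θ=0.024, ω=-0.528
apply F[8]=-0.670 → step 9: x=0.069, v=0.303, θ=0.015, ω=-0.448
apply F[9]=-0.662 → step 10: x=0.075, v=0.281, θ=0.006, ω=-0.379
apply F[10]=-0.654 → step 11: x=0.081, v=0.261, θ=-0.001, ω=-0.319
apply F[11]=-0.645 → step 12: x=0.086, v=0.243, θ=-0.006, ω=-0.267
apply F[12]=-0.634 → step 13: x=0.090, v=0.226, θ=-0.011, ω=-0.223
apply F[13]=-0.623 → step 14: x=0.095, v=0.210, θ=-0.015, ω=-0.184
apply F[14]=-0.611 → step 15: x=0.099, v=0.196, θ=-0.019, ω=-0.151
apply F[15]=-0.598 → step 16: x=0.103, v=0.182, θ=-0.021, ω=-0.122
apply F[16]=-0.585 → step 17: x=0.106, v=0.169, θ=-0.024, ω=-0.098
apply F[17]=-0.570 → step 18: x=0.109, v=0.157, θ=-0.025, ω=-0.076
Max |angle| over trajectory = 0.165 rad = 9.5°.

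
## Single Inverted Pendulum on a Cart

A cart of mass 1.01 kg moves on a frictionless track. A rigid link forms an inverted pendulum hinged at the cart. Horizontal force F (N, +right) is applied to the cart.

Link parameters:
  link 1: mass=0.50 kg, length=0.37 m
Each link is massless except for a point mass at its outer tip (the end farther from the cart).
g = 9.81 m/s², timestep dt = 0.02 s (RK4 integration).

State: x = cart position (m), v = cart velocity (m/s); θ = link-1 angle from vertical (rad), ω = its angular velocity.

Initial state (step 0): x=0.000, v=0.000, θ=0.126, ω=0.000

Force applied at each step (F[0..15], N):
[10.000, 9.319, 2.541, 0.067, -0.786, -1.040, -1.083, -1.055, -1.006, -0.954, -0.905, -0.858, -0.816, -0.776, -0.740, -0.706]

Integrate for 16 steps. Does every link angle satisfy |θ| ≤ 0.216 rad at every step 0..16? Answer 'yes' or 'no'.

apply F[0]=+10.000 → step 1: x=0.002, v=0.185, θ=0.122, ω=-0.429
apply F[1]=+9.319 → step 2: x=0.007, v=0.357, θ=0.109, ω=-0.831
apply F[2]=+2.541 → step 3: x=0.015, v=0.398, θ=0.092, ω=-0.887
apply F[3]=+0.067 → step 4: x=0.023, v=0.391, θ=0.075, ω=-0.825
apply F[4]=-0.786 → step 5: x=0.030, v=0.369, θ=0.059, ω=-0.731
apply F[5]=-1.040 → step 6: x=0.037, v=0.344, θ=0.046, ω=-0.634
apply F[6]=-1.083 → step 7: x=0.044, v=0.319, θ=0.034, ω=-0.545
apply F[7]=-1.055 → step 8: x=0.050, v=0.295, θ=0.024, ω=-0.466
apply F[8]=-1.006 → step 9: x=0.056, v=0.273, θ=0.015, ω=-0.397
apply F[9]=-0.954 → step 10: x=0.061, v=0.253, θ=0.008, ω=-0.336
apply F[10]=-0.905 → step 11: x=0.066, v=0.235, θ=0.002, ω=-0.284
apply F[11]=-0.858 → step 12: x=0.071, v=0.218, θ=-0.004, ω=-0.239
apply F[12]=-0.816 → step 13: x=0.075, v=0.202, θ=-0.008, ω=-0.200
apply F[13]=-0.776 → step 14: x=0.079, v=0.188, θ=-0.012, ω=-0.166
apply F[14]=-0.740 → step 15: x=0.082, v=0.175, θ=-0.015, ω=-0.137
apply F[15]=-0.706 → step 16: x=0.086, v=0.162, θ=-0.017, ω=-0.112
Max |angle| over trajectory = 0.126 rad; bound = 0.216 → within bound.

Answer: yes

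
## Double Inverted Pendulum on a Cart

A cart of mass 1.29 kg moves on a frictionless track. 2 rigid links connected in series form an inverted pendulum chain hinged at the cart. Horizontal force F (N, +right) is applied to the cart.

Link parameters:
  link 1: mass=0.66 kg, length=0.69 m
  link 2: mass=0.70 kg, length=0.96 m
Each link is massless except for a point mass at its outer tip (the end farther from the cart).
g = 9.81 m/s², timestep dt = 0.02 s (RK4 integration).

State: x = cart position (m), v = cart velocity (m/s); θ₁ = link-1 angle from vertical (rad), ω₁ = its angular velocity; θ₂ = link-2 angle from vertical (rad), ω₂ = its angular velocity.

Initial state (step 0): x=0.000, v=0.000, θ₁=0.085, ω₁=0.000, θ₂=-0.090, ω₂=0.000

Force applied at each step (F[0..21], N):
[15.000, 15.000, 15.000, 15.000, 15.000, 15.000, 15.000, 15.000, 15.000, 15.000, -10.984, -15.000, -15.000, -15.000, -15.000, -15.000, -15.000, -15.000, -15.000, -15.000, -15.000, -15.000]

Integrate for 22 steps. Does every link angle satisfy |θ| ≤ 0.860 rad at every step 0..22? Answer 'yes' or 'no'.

apply F[0]=+15.000 → step 1: x=0.002, v=0.214, θ₁=0.083, ω₁=-0.231, θ₂=-0.091, ω₂=-0.077
apply F[1]=+15.000 → step 2: x=0.009, v=0.430, θ₁=0.076, ω₁=-0.467, θ₂=-0.093, ω₂=-0.152
apply F[2]=+15.000 → step 3: x=0.019, v=0.647, θ₁=0.064, ω₁=-0.712, θ₂=-0.097, ω₂=-0.222
apply F[3]=+15.000 → step 4: x=0.034, v=0.869, θ₁=0.047, ω₁=-0.971, θ₂=-0.102, ω₂=-0.287
apply F[4]=+15.000 → step 5: x=0.054, v=1.094, θ₁=0.025, ω₁=-1.248, θ₂=-0.108, ω₂=-0.342
apply F[5]=+15.000 → step 6: x=0.078, v=1.325, θ₁=-0.003, ω₁=-1.548, θ₂=-0.116, ω₂=-0.386
apply F[6]=+15.000 → step 7: x=0.107, v=1.560, θ₁=-0.037, ω₁=-1.872, θ₂=-0.124, ω₂=-0.418
apply F[7]=+15.000 → step 8: x=0.141, v=1.800, θ₁=-0.078, ω₁=-2.222, θ₂=-0.132, ω₂=-0.437
apply F[8]=+15.000 → step 9: x=0.179, v=2.042, θ₁=-0.126, ω₁=-2.594, θ₂=-0.141, ω₂=-0.444
apply F[9]=+15.000 → step 10: x=0.222, v=2.282, θ₁=-0.182, ω₁=-2.982, θ₂=-0.150, ω₂=-0.443
apply F[10]=-10.984 → step 11: x=0.267, v=2.134, θ₁=-0.240, ω₁=-2.842, θ₂=-0.159, ω₂=-0.430
apply F[11]=-15.000 → step 12: x=0.307, v=1.939, θ₁=-0.295, ω₁=-2.665, θ₂=-0.167, ω₂=-0.400
apply F[12]=-15.000 → step 13: x=0.344, v=1.755, θ₁=-0.347, ω₁=-2.535, θ₂=-0.175, ω₂=-0.353
apply F[13]=-15.000 → step 14: x=0.378, v=1.581, θ₁=-0.397, ω₁=-2.448, θ₂=-0.181, ω₂=-0.290
apply F[14]=-15.000 → step 15: x=0.407, v=1.416, θ₁=-0.445, ω₁=-2.400, θ₂=-0.186, ω₂=-0.211
apply F[15]=-15.000 → step 16: x=0.434, v=1.257, θ₁=-0.493, ω₁=-2.387, θ₂=-0.189, ω₂=-0.119
apply F[16]=-15.000 → step 17: x=0.458, v=1.103, θ₁=-0.541, ω₁=-2.404, θ₂=-0.191, ω₂=-0.015
apply F[17]=-15.000 → step 18: x=0.478, v=0.953, θ₁=-0.589, ω₁=-2.447, θ₂=-0.190, ω₂=0.099
apply F[18]=-15.000 → step 19: x=0.496, v=0.803, θ₁=-0.639, ω₁=-2.513, θ₂=-0.187, ω₂=0.220
apply F[19]=-15.000 → step 20: x=0.510, v=0.653, θ₁=-0.690, ω₁=-2.596, θ₂=-0.181, ω₂=0.346
apply F[20]=-15.000 → step 21: x=0.522, v=0.501, θ₁=-0.743, ω₁=-2.695, θ₂=-0.173, ω₂=0.475
apply F[21]=-15.000 → step 22: x=0.531, v=0.347, θ₁=-0.798, ω₁=-2.806, θ₂=-0.162, ω₂=0.604
Max |angle| over trajectory = 0.798 rad; bound = 0.860 → within bound.

Answer: yes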